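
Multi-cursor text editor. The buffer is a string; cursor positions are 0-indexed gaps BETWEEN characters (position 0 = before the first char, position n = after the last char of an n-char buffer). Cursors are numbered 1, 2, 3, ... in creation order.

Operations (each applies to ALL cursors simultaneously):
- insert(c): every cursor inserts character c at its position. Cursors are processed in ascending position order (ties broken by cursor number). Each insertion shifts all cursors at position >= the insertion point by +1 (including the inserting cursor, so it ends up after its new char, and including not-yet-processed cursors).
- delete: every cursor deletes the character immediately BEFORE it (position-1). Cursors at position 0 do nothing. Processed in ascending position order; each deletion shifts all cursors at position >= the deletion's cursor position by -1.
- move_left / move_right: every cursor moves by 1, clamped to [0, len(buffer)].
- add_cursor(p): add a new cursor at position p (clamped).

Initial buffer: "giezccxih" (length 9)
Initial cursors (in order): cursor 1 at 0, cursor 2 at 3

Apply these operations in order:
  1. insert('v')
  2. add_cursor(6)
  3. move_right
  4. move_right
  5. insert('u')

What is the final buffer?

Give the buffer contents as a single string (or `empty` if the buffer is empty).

After op 1 (insert('v')): buffer="vgievzccxih" (len 11), cursors c1@1 c2@5, authorship 1...2......
After op 2 (add_cursor(6)): buffer="vgievzccxih" (len 11), cursors c1@1 c2@5 c3@6, authorship 1...2......
After op 3 (move_right): buffer="vgievzccxih" (len 11), cursors c1@2 c2@6 c3@7, authorship 1...2......
After op 4 (move_right): buffer="vgievzccxih" (len 11), cursors c1@3 c2@7 c3@8, authorship 1...2......
After op 5 (insert('u')): buffer="vgiuevzcucuxih" (len 14), cursors c1@4 c2@9 c3@11, authorship 1..1.2..2.3...

Answer: vgiuevzcucuxih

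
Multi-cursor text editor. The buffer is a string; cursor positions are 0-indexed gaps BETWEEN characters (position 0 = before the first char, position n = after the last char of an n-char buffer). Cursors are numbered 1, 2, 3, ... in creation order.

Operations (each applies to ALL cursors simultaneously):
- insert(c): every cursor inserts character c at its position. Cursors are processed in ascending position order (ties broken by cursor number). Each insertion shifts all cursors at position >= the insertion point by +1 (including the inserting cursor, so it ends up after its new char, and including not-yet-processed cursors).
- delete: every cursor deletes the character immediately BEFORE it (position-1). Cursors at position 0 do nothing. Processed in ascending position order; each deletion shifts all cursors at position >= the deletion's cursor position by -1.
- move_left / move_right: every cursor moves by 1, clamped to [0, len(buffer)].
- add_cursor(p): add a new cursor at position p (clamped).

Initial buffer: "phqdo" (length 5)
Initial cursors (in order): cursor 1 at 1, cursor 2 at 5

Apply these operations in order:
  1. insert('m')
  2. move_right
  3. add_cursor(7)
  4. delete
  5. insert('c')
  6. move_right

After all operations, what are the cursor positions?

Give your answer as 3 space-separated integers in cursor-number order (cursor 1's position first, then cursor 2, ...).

Answer: 4 7 7

Derivation:
After op 1 (insert('m')): buffer="pmhqdom" (len 7), cursors c1@2 c2@7, authorship .1....2
After op 2 (move_right): buffer="pmhqdom" (len 7), cursors c1@3 c2@7, authorship .1....2
After op 3 (add_cursor(7)): buffer="pmhqdom" (len 7), cursors c1@3 c2@7 c3@7, authorship .1....2
After op 4 (delete): buffer="pmqd" (len 4), cursors c1@2 c2@4 c3@4, authorship .1..
After op 5 (insert('c')): buffer="pmcqdcc" (len 7), cursors c1@3 c2@7 c3@7, authorship .11..23
After op 6 (move_right): buffer="pmcqdcc" (len 7), cursors c1@4 c2@7 c3@7, authorship .11..23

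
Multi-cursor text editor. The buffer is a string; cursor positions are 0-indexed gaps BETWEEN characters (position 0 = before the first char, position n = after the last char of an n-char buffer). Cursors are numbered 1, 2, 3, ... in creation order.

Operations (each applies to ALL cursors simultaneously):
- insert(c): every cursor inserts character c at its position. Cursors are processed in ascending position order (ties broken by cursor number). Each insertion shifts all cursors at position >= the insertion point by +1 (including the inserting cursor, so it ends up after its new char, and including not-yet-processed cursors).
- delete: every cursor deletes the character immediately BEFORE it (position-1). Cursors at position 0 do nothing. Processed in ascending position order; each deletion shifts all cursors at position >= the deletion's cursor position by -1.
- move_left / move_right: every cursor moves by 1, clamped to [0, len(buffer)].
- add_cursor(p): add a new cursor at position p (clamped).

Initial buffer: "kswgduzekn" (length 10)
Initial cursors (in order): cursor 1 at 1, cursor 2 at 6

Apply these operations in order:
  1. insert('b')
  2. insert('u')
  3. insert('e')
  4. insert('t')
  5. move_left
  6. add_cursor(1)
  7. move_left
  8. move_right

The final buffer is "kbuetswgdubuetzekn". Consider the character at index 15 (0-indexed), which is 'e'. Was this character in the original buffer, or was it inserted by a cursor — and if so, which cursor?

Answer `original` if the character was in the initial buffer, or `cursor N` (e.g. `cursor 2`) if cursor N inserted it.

After op 1 (insert('b')): buffer="kbswgdubzekn" (len 12), cursors c1@2 c2@8, authorship .1.....2....
After op 2 (insert('u')): buffer="kbuswgdubuzekn" (len 14), cursors c1@3 c2@10, authorship .11.....22....
After op 3 (insert('e')): buffer="kbueswgdubuezekn" (len 16), cursors c1@4 c2@12, authorship .111.....222....
After op 4 (insert('t')): buffer="kbuetswgdubuetzekn" (len 18), cursors c1@5 c2@14, authorship .1111.....2222....
After op 5 (move_left): buffer="kbuetswgdubuetzekn" (len 18), cursors c1@4 c2@13, authorship .1111.....2222....
After op 6 (add_cursor(1)): buffer="kbuetswgdubuetzekn" (len 18), cursors c3@1 c1@4 c2@13, authorship .1111.....2222....
After op 7 (move_left): buffer="kbuetswgdubuetzekn" (len 18), cursors c3@0 c1@3 c2@12, authorship .1111.....2222....
After op 8 (move_right): buffer="kbuetswgdubuetzekn" (len 18), cursors c3@1 c1@4 c2@13, authorship .1111.....2222....
Authorship (.=original, N=cursor N): . 1 1 1 1 . . . . . 2 2 2 2 . . . .
Index 15: author = original

Answer: original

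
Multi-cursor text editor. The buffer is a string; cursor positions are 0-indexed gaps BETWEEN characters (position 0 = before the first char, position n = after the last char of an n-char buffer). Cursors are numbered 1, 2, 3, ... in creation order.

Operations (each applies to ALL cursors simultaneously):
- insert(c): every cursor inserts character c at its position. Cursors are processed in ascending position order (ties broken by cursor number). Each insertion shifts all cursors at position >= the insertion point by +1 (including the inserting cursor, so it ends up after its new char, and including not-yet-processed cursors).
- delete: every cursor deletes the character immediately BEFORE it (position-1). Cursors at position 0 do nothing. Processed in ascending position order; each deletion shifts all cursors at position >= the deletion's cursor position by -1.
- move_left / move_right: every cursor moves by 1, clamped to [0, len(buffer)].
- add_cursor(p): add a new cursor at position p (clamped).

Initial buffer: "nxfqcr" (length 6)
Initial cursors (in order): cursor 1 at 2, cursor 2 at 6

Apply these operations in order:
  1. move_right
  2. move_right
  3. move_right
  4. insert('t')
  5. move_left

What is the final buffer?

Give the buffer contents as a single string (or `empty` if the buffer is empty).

After op 1 (move_right): buffer="nxfqcr" (len 6), cursors c1@3 c2@6, authorship ......
After op 2 (move_right): buffer="nxfqcr" (len 6), cursors c1@4 c2@6, authorship ......
After op 3 (move_right): buffer="nxfqcr" (len 6), cursors c1@5 c2@6, authorship ......
After op 4 (insert('t')): buffer="nxfqctrt" (len 8), cursors c1@6 c2@8, authorship .....1.2
After op 5 (move_left): buffer="nxfqctrt" (len 8), cursors c1@5 c2@7, authorship .....1.2

Answer: nxfqctrt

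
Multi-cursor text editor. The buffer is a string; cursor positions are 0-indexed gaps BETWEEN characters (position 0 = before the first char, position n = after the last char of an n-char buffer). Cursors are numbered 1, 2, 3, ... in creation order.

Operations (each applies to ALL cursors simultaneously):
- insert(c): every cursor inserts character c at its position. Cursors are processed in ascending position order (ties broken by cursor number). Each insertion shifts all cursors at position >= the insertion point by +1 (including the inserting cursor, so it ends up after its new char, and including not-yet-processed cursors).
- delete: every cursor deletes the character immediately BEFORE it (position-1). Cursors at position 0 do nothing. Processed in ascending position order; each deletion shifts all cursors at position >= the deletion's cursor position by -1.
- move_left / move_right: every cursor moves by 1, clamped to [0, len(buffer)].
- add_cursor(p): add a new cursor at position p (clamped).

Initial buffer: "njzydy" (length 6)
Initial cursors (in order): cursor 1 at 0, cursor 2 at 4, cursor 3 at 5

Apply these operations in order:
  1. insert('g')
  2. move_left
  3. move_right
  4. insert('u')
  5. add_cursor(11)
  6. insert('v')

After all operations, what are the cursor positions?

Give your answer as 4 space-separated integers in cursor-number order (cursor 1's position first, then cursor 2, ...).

After op 1 (insert('g')): buffer="gnjzygdgy" (len 9), cursors c1@1 c2@6 c3@8, authorship 1....2.3.
After op 2 (move_left): buffer="gnjzygdgy" (len 9), cursors c1@0 c2@5 c3@7, authorship 1....2.3.
After op 3 (move_right): buffer="gnjzygdgy" (len 9), cursors c1@1 c2@6 c3@8, authorship 1....2.3.
After op 4 (insert('u')): buffer="gunjzygudguy" (len 12), cursors c1@2 c2@8 c3@11, authorship 11....22.33.
After op 5 (add_cursor(11)): buffer="gunjzygudguy" (len 12), cursors c1@2 c2@8 c3@11 c4@11, authorship 11....22.33.
After op 6 (insert('v')): buffer="guvnjzyguvdguvvy" (len 16), cursors c1@3 c2@10 c3@15 c4@15, authorship 111....222.3334.

Answer: 3 10 15 15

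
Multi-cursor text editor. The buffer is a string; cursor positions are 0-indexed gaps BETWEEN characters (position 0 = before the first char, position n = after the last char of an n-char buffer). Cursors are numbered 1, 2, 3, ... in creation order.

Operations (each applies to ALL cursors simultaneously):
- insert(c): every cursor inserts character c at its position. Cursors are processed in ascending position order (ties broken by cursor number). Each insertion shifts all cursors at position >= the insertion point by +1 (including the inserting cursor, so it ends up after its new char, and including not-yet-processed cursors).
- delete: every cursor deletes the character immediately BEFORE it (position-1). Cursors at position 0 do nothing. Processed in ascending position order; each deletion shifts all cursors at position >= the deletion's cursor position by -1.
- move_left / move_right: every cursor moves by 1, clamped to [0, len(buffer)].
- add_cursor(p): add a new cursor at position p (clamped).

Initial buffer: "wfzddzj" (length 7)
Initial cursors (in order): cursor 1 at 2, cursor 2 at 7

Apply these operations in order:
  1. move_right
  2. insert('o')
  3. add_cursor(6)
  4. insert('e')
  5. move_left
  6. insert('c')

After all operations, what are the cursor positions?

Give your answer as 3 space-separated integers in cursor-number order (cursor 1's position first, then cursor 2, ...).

Answer: 5 14 9

Derivation:
After op 1 (move_right): buffer="wfzddzj" (len 7), cursors c1@3 c2@7, authorship .......
After op 2 (insert('o')): buffer="wfzoddzjo" (len 9), cursors c1@4 c2@9, authorship ...1....2
After op 3 (add_cursor(6)): buffer="wfzoddzjo" (len 9), cursors c1@4 c3@6 c2@9, authorship ...1....2
After op 4 (insert('e')): buffer="wfzoeddezjoe" (len 12), cursors c1@5 c3@8 c2@12, authorship ...11..3..22
After op 5 (move_left): buffer="wfzoeddezjoe" (len 12), cursors c1@4 c3@7 c2@11, authorship ...11..3..22
After op 6 (insert('c')): buffer="wfzoceddcezjoce" (len 15), cursors c1@5 c3@9 c2@14, authorship ...111..33..222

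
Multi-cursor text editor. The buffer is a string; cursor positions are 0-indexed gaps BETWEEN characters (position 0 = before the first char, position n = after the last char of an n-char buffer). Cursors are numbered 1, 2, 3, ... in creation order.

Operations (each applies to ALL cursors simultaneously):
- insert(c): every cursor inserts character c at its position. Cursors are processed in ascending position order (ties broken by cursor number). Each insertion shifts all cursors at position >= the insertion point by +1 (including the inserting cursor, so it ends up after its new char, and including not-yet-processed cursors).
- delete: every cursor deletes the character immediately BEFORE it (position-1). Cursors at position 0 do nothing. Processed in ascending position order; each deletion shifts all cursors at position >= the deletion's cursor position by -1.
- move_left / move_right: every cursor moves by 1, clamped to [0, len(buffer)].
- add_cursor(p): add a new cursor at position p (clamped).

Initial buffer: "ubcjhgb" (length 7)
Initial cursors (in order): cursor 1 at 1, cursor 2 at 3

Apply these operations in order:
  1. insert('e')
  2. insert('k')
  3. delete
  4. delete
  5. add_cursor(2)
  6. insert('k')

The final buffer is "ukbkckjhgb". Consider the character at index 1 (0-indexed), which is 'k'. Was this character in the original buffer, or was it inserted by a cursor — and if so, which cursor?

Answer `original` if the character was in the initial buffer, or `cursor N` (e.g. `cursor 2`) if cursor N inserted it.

Answer: cursor 1

Derivation:
After op 1 (insert('e')): buffer="uebcejhgb" (len 9), cursors c1@2 c2@5, authorship .1..2....
After op 2 (insert('k')): buffer="uekbcekjhgb" (len 11), cursors c1@3 c2@7, authorship .11..22....
After op 3 (delete): buffer="uebcejhgb" (len 9), cursors c1@2 c2@5, authorship .1..2....
After op 4 (delete): buffer="ubcjhgb" (len 7), cursors c1@1 c2@3, authorship .......
After op 5 (add_cursor(2)): buffer="ubcjhgb" (len 7), cursors c1@1 c3@2 c2@3, authorship .......
After op 6 (insert('k')): buffer="ukbkckjhgb" (len 10), cursors c1@2 c3@4 c2@6, authorship .1.3.2....
Authorship (.=original, N=cursor N): . 1 . 3 . 2 . . . .
Index 1: author = 1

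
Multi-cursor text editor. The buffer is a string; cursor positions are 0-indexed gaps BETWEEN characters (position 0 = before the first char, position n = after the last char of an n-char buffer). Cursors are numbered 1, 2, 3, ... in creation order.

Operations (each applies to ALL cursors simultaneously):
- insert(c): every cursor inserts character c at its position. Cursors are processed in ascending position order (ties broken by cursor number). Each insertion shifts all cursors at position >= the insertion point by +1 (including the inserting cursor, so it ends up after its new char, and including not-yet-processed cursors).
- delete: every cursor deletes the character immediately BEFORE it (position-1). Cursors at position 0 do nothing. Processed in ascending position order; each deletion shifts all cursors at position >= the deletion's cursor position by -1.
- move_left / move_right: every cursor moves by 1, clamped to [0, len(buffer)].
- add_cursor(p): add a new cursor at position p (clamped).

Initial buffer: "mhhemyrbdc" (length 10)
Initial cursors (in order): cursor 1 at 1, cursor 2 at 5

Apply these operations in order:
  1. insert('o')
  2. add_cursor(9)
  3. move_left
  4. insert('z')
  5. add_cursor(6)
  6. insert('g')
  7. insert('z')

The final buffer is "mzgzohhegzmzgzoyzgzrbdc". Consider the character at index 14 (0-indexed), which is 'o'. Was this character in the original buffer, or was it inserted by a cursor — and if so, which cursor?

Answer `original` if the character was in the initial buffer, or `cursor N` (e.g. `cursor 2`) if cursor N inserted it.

After op 1 (insert('o')): buffer="mohhemoyrbdc" (len 12), cursors c1@2 c2@7, authorship .1....2.....
After op 2 (add_cursor(9)): buffer="mohhemoyrbdc" (len 12), cursors c1@2 c2@7 c3@9, authorship .1....2.....
After op 3 (move_left): buffer="mohhemoyrbdc" (len 12), cursors c1@1 c2@6 c3@8, authorship .1....2.....
After op 4 (insert('z')): buffer="mzohhemzoyzrbdc" (len 15), cursors c1@2 c2@8 c3@11, authorship .11....22.3....
After op 5 (add_cursor(6)): buffer="mzohhemzoyzrbdc" (len 15), cursors c1@2 c4@6 c2@8 c3@11, authorship .11....22.3....
After op 6 (insert('g')): buffer="mzgohhegmzgoyzgrbdc" (len 19), cursors c1@3 c4@8 c2@11 c3@15, authorship .111...4.222.33....
After op 7 (insert('z')): buffer="mzgzohhegzmzgzoyzgzrbdc" (len 23), cursors c1@4 c4@10 c2@14 c3@19, authorship .1111...44.2222.333....
Authorship (.=original, N=cursor N): . 1 1 1 1 . . . 4 4 . 2 2 2 2 . 3 3 3 . . . .
Index 14: author = 2

Answer: cursor 2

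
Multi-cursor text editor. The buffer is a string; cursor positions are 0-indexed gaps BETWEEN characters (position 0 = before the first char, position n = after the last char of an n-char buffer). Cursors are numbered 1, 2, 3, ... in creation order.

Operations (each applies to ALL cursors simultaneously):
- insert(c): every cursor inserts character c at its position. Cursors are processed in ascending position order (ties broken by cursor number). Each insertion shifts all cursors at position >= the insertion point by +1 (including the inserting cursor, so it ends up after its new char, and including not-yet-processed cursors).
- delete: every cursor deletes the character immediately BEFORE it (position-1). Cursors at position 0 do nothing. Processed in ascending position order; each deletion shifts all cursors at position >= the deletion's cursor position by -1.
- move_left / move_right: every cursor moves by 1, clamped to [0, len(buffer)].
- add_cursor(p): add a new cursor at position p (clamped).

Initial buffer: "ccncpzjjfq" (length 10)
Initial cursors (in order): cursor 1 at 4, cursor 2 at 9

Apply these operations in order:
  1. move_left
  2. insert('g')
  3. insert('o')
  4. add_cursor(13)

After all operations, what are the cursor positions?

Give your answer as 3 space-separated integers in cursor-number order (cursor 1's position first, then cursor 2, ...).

After op 1 (move_left): buffer="ccncpzjjfq" (len 10), cursors c1@3 c2@8, authorship ..........
After op 2 (insert('g')): buffer="ccngcpzjjgfq" (len 12), cursors c1@4 c2@10, authorship ...1.....2..
After op 3 (insert('o')): buffer="ccngocpzjjgofq" (len 14), cursors c1@5 c2@12, authorship ...11.....22..
After op 4 (add_cursor(13)): buffer="ccngocpzjjgofq" (len 14), cursors c1@5 c2@12 c3@13, authorship ...11.....22..

Answer: 5 12 13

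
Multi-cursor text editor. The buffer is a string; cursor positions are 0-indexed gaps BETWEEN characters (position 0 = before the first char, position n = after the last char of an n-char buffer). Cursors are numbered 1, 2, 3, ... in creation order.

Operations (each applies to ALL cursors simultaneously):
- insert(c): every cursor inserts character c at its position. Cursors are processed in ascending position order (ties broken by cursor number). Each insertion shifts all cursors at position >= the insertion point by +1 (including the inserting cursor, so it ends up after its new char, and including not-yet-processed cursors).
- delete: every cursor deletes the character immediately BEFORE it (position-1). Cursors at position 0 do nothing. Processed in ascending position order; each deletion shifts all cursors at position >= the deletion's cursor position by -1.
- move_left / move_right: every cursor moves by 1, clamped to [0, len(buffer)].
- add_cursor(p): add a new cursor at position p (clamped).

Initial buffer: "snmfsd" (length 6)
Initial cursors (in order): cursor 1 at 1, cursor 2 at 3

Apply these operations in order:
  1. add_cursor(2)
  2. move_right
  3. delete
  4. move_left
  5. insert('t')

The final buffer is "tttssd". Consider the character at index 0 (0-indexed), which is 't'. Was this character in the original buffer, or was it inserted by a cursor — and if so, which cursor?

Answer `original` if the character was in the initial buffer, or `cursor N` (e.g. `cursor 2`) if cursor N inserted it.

After op 1 (add_cursor(2)): buffer="snmfsd" (len 6), cursors c1@1 c3@2 c2@3, authorship ......
After op 2 (move_right): buffer="snmfsd" (len 6), cursors c1@2 c3@3 c2@4, authorship ......
After op 3 (delete): buffer="ssd" (len 3), cursors c1@1 c2@1 c3@1, authorship ...
After op 4 (move_left): buffer="ssd" (len 3), cursors c1@0 c2@0 c3@0, authorship ...
After op 5 (insert('t')): buffer="tttssd" (len 6), cursors c1@3 c2@3 c3@3, authorship 123...
Authorship (.=original, N=cursor N): 1 2 3 . . .
Index 0: author = 1

Answer: cursor 1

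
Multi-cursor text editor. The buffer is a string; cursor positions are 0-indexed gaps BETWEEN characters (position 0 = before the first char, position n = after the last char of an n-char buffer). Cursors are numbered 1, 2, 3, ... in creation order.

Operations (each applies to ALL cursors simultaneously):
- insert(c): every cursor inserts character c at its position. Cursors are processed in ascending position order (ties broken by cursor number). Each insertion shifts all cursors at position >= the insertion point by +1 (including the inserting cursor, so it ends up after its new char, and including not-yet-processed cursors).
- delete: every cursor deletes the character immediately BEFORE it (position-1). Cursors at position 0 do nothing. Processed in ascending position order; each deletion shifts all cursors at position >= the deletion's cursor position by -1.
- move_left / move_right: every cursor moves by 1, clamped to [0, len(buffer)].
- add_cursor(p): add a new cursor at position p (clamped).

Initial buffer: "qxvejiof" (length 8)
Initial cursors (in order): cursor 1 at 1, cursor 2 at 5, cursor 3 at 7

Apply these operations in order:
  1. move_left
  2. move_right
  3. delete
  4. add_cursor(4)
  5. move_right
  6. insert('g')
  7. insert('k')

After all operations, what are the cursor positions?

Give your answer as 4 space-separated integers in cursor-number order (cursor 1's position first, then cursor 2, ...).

Answer: 3 8 13 13

Derivation:
After op 1 (move_left): buffer="qxvejiof" (len 8), cursors c1@0 c2@4 c3@6, authorship ........
After op 2 (move_right): buffer="qxvejiof" (len 8), cursors c1@1 c2@5 c3@7, authorship ........
After op 3 (delete): buffer="xveif" (len 5), cursors c1@0 c2@3 c3@4, authorship .....
After op 4 (add_cursor(4)): buffer="xveif" (len 5), cursors c1@0 c2@3 c3@4 c4@4, authorship .....
After op 5 (move_right): buffer="xveif" (len 5), cursors c1@1 c2@4 c3@5 c4@5, authorship .....
After op 6 (insert('g')): buffer="xgveigfgg" (len 9), cursors c1@2 c2@6 c3@9 c4@9, authorship .1...2.34
After op 7 (insert('k')): buffer="xgkveigkfggkk" (len 13), cursors c1@3 c2@8 c3@13 c4@13, authorship .11...22.3434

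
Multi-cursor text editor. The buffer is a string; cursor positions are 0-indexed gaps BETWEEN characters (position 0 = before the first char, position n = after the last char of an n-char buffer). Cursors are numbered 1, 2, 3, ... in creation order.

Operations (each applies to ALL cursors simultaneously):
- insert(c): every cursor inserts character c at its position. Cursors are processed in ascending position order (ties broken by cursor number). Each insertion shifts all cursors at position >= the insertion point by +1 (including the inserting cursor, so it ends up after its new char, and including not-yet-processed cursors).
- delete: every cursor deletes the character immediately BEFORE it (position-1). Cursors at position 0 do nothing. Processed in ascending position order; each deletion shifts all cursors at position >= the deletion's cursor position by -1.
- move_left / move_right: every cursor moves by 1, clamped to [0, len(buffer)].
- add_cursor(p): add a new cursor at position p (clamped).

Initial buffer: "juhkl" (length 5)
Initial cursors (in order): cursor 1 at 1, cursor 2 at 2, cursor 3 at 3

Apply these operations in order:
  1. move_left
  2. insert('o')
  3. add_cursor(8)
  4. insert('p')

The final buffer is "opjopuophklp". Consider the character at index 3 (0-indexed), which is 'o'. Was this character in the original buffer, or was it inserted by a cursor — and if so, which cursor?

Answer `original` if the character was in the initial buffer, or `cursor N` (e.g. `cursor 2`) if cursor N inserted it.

After op 1 (move_left): buffer="juhkl" (len 5), cursors c1@0 c2@1 c3@2, authorship .....
After op 2 (insert('o')): buffer="ojouohkl" (len 8), cursors c1@1 c2@3 c3@5, authorship 1.2.3...
After op 3 (add_cursor(8)): buffer="ojouohkl" (len 8), cursors c1@1 c2@3 c3@5 c4@8, authorship 1.2.3...
After op 4 (insert('p')): buffer="opjopuophklp" (len 12), cursors c1@2 c2@5 c3@8 c4@12, authorship 11.22.33...4
Authorship (.=original, N=cursor N): 1 1 . 2 2 . 3 3 . . . 4
Index 3: author = 2

Answer: cursor 2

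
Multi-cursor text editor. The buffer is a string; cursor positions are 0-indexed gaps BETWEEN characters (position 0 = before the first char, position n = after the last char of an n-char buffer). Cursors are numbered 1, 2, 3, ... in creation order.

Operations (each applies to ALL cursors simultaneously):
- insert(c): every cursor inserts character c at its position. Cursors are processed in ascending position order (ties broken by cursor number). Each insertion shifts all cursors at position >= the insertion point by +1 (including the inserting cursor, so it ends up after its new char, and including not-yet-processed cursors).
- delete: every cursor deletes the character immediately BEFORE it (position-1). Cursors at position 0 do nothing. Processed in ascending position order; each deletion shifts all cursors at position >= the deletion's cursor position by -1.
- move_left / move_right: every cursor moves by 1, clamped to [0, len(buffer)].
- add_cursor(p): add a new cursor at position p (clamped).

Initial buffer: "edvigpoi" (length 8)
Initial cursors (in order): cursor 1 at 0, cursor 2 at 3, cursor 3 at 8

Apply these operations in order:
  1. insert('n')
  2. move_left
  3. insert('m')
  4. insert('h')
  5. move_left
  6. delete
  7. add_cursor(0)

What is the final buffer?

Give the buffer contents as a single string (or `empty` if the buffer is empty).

After op 1 (insert('n')): buffer="nedvnigpoin" (len 11), cursors c1@1 c2@5 c3@11, authorship 1...2.....3
After op 2 (move_left): buffer="nedvnigpoin" (len 11), cursors c1@0 c2@4 c3@10, authorship 1...2.....3
After op 3 (insert('m')): buffer="mnedvmnigpoimn" (len 14), cursors c1@1 c2@6 c3@13, authorship 11...22.....33
After op 4 (insert('h')): buffer="mhnedvmhnigpoimhn" (len 17), cursors c1@2 c2@8 c3@16, authorship 111...222.....333
After op 5 (move_left): buffer="mhnedvmhnigpoimhn" (len 17), cursors c1@1 c2@7 c3@15, authorship 111...222.....333
After op 6 (delete): buffer="hnedvhnigpoihn" (len 14), cursors c1@0 c2@5 c3@12, authorship 11...22.....33
After op 7 (add_cursor(0)): buffer="hnedvhnigpoihn" (len 14), cursors c1@0 c4@0 c2@5 c3@12, authorship 11...22.....33

Answer: hnedvhnigpoihn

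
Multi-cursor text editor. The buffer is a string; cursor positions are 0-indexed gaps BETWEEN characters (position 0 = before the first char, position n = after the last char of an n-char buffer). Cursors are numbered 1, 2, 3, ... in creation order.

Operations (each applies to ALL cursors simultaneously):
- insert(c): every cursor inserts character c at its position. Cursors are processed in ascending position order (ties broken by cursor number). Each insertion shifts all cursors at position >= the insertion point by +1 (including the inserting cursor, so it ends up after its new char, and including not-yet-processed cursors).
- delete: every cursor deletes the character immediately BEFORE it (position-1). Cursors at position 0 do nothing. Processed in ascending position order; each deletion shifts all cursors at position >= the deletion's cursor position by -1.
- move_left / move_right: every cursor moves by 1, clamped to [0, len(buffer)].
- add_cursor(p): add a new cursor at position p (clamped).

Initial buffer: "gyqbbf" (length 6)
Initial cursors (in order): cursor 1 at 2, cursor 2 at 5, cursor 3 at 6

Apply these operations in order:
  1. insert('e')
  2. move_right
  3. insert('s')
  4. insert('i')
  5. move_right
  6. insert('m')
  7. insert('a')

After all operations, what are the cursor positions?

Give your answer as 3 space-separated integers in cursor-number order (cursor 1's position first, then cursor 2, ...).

Answer: 9 17 21

Derivation:
After op 1 (insert('e')): buffer="gyeqbbefe" (len 9), cursors c1@3 c2@7 c3@9, authorship ..1...2.3
After op 2 (move_right): buffer="gyeqbbefe" (len 9), cursors c1@4 c2@8 c3@9, authorship ..1...2.3
After op 3 (insert('s')): buffer="gyeqsbbefses" (len 12), cursors c1@5 c2@10 c3@12, authorship ..1.1..2.233
After op 4 (insert('i')): buffer="gyeqsibbefsiesi" (len 15), cursors c1@6 c2@12 c3@15, authorship ..1.11..2.22333
After op 5 (move_right): buffer="gyeqsibbefsiesi" (len 15), cursors c1@7 c2@13 c3@15, authorship ..1.11..2.22333
After op 6 (insert('m')): buffer="gyeqsibmbefsiemsim" (len 18), cursors c1@8 c2@15 c3@18, authorship ..1.11.1.2.2232333
After op 7 (insert('a')): buffer="gyeqsibmabefsiemasima" (len 21), cursors c1@9 c2@17 c3@21, authorship ..1.11.11.2.223223333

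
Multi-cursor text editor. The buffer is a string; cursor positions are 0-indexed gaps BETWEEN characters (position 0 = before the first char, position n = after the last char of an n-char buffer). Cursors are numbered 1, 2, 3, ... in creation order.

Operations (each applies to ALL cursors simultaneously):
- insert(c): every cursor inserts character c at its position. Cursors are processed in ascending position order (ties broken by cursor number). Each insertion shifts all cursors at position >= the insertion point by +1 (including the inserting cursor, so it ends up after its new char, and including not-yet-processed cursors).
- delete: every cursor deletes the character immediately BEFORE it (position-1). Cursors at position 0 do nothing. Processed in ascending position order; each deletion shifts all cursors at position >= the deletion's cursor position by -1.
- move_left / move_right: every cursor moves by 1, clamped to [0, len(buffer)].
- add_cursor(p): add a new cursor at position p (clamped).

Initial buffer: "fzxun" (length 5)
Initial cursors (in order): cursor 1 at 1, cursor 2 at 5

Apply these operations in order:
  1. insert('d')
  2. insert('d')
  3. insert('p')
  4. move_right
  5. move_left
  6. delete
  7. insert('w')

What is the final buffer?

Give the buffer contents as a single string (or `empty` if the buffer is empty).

After op 1 (insert('d')): buffer="fdzxund" (len 7), cursors c1@2 c2@7, authorship .1....2
After op 2 (insert('d')): buffer="fddzxundd" (len 9), cursors c1@3 c2@9, authorship .11....22
After op 3 (insert('p')): buffer="fddpzxunddp" (len 11), cursors c1@4 c2@11, authorship .111....222
After op 4 (move_right): buffer="fddpzxunddp" (len 11), cursors c1@5 c2@11, authorship .111....222
After op 5 (move_left): buffer="fddpzxunddp" (len 11), cursors c1@4 c2@10, authorship .111....222
After op 6 (delete): buffer="fddzxundp" (len 9), cursors c1@3 c2@8, authorship .11....22
After op 7 (insert('w')): buffer="fddwzxundwp" (len 11), cursors c1@4 c2@10, authorship .111....222

Answer: fddwzxundwp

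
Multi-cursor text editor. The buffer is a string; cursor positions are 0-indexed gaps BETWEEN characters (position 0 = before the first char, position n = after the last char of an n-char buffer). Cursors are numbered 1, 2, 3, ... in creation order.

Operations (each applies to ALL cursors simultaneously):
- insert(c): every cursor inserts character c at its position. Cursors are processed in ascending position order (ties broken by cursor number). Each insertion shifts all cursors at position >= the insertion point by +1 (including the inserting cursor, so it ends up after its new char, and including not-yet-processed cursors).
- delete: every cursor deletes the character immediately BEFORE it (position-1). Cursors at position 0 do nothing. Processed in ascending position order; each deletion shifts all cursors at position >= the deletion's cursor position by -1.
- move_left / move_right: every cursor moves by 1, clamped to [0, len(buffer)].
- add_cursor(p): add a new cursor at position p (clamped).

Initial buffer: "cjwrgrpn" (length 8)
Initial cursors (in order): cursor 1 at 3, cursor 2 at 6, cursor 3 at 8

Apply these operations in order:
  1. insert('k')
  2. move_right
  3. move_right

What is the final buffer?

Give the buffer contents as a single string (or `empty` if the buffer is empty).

Answer: cjwkrgrkpnk

Derivation:
After op 1 (insert('k')): buffer="cjwkrgrkpnk" (len 11), cursors c1@4 c2@8 c3@11, authorship ...1...2..3
After op 2 (move_right): buffer="cjwkrgrkpnk" (len 11), cursors c1@5 c2@9 c3@11, authorship ...1...2..3
After op 3 (move_right): buffer="cjwkrgrkpnk" (len 11), cursors c1@6 c2@10 c3@11, authorship ...1...2..3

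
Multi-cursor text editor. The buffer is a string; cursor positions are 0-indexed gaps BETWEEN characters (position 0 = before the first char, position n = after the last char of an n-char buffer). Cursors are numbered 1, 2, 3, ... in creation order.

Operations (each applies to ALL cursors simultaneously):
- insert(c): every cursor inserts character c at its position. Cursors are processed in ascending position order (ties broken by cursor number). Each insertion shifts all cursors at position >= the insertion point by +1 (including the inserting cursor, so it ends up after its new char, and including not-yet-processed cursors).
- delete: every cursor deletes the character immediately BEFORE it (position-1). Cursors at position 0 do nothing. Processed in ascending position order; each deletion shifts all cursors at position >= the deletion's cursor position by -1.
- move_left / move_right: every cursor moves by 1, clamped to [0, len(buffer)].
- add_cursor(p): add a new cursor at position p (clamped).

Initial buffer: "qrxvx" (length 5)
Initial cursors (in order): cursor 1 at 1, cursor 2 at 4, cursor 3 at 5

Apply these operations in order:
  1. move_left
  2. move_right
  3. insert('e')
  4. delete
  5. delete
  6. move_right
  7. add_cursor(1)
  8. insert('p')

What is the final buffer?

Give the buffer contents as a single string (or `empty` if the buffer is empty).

After op 1 (move_left): buffer="qrxvx" (len 5), cursors c1@0 c2@3 c3@4, authorship .....
After op 2 (move_right): buffer="qrxvx" (len 5), cursors c1@1 c2@4 c3@5, authorship .....
After op 3 (insert('e')): buffer="qerxvexe" (len 8), cursors c1@2 c2@6 c3@8, authorship .1...2.3
After op 4 (delete): buffer="qrxvx" (len 5), cursors c1@1 c2@4 c3@5, authorship .....
After op 5 (delete): buffer="rx" (len 2), cursors c1@0 c2@2 c3@2, authorship ..
After op 6 (move_right): buffer="rx" (len 2), cursors c1@1 c2@2 c3@2, authorship ..
After op 7 (add_cursor(1)): buffer="rx" (len 2), cursors c1@1 c4@1 c2@2 c3@2, authorship ..
After op 8 (insert('p')): buffer="rppxpp" (len 6), cursors c1@3 c4@3 c2@6 c3@6, authorship .14.23

Answer: rppxpp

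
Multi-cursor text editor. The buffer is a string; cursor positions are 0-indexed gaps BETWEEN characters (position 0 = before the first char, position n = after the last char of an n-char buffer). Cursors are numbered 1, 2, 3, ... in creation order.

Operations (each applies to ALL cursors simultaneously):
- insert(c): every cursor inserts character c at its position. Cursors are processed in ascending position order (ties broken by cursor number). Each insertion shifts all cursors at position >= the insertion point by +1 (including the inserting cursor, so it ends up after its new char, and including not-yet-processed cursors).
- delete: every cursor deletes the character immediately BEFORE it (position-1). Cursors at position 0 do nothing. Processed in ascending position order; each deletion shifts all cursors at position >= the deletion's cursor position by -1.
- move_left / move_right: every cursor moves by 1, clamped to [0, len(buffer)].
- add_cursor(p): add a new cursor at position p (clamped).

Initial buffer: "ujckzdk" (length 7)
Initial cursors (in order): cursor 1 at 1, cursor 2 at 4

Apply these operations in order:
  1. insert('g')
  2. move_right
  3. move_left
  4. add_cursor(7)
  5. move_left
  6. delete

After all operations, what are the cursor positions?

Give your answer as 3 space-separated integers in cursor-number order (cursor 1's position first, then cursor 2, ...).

After op 1 (insert('g')): buffer="ugjckgzdk" (len 9), cursors c1@2 c2@6, authorship .1...2...
After op 2 (move_right): buffer="ugjckgzdk" (len 9), cursors c1@3 c2@7, authorship .1...2...
After op 3 (move_left): buffer="ugjckgzdk" (len 9), cursors c1@2 c2@6, authorship .1...2...
After op 4 (add_cursor(7)): buffer="ugjckgzdk" (len 9), cursors c1@2 c2@6 c3@7, authorship .1...2...
After op 5 (move_left): buffer="ugjckgzdk" (len 9), cursors c1@1 c2@5 c3@6, authorship .1...2...
After op 6 (delete): buffer="gjczdk" (len 6), cursors c1@0 c2@3 c3@3, authorship 1.....

Answer: 0 3 3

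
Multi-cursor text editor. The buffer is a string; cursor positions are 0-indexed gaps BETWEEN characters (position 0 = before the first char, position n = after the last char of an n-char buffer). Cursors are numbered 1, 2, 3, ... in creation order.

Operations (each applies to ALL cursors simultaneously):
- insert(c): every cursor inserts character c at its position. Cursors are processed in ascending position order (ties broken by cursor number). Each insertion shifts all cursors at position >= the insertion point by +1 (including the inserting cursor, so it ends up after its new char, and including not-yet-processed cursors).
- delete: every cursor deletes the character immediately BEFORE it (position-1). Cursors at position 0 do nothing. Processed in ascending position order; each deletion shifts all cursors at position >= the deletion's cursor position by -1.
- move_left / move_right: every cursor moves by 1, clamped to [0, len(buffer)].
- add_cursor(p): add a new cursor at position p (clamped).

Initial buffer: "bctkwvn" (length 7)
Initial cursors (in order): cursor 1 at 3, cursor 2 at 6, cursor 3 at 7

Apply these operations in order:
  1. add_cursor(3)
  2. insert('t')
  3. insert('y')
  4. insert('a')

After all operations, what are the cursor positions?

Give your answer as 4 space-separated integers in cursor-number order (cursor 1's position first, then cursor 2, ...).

After op 1 (add_cursor(3)): buffer="bctkwvn" (len 7), cursors c1@3 c4@3 c2@6 c3@7, authorship .......
After op 2 (insert('t')): buffer="bctttkwvtnt" (len 11), cursors c1@5 c4@5 c2@9 c3@11, authorship ...14...2.3
After op 3 (insert('y')): buffer="bctttyykwvtynty" (len 15), cursors c1@7 c4@7 c2@12 c3@15, authorship ...1414...22.33
After op 4 (insert('a')): buffer="bctttyyaakwvtyantya" (len 19), cursors c1@9 c4@9 c2@15 c3@19, authorship ...141414...222.333

Answer: 9 15 19 9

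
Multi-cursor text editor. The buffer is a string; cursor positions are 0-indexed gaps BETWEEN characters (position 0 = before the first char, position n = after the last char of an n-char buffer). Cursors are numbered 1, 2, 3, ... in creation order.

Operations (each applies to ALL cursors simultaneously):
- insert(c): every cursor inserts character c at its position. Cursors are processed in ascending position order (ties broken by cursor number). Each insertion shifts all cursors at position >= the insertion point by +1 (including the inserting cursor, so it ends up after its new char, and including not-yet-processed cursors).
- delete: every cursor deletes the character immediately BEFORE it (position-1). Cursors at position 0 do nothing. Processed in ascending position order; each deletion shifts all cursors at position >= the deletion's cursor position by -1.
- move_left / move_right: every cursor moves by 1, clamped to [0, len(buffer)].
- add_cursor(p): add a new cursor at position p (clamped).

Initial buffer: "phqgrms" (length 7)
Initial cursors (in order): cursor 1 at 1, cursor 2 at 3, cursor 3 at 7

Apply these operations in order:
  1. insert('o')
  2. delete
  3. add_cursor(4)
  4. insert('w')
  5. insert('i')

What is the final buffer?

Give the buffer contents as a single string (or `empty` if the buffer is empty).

Answer: pwihqwigwirmswi

Derivation:
After op 1 (insert('o')): buffer="pohqogrmso" (len 10), cursors c1@2 c2@5 c3@10, authorship .1..2....3
After op 2 (delete): buffer="phqgrms" (len 7), cursors c1@1 c2@3 c3@7, authorship .......
After op 3 (add_cursor(4)): buffer="phqgrms" (len 7), cursors c1@1 c2@3 c4@4 c3@7, authorship .......
After op 4 (insert('w')): buffer="pwhqwgwrmsw" (len 11), cursors c1@2 c2@5 c4@7 c3@11, authorship .1..2.4...3
After op 5 (insert('i')): buffer="pwihqwigwirmswi" (len 15), cursors c1@3 c2@7 c4@10 c3@15, authorship .11..22.44...33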